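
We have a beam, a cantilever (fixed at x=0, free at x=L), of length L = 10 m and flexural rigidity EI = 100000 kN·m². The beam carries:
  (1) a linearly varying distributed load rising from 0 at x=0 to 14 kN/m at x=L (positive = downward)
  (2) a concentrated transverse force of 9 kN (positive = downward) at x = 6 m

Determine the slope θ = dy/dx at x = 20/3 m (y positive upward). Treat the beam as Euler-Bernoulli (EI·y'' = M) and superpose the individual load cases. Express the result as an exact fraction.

Load 1 — triangular load w₀=14 kN/m (0→w₀ over full span):
  θ_1 = (w₀Lx²/4-w₀L²x/3-w₀x⁴/(24L))/EI = (14·10·(20/3)²/4-14·10²·(20/3)/3-14·(20/3)⁴/(24·10))/100000 = -203/12150 rad
Load 2 — point force P=9 kN at a=6 m (b=L-a=4):
  θ_2 = -Pa²/(2EI)  [x>a] = -9·6²/(2·100000) = -81/50000 rad
Superposition: θ = Σ θ_i = -222683/12150000 rad ≈ -0.018328 rad

θ(20/3) = -222683/12150000 rad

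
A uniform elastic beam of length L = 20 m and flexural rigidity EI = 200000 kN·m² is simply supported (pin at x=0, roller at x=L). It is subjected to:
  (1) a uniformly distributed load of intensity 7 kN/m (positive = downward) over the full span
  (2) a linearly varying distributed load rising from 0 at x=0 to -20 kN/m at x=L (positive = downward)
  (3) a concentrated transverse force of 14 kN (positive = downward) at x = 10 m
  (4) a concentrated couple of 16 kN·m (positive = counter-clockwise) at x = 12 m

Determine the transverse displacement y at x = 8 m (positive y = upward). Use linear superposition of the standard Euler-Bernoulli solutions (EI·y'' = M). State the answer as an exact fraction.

Load 1 — uniform load w=7 kN/m over full span:
  y_1 = -wx(L³-2Lx²+x³)/(24EI) = -7·8·(20³-2·20·8²+8³)/(24·200000) = -217/3125 m
Load 2 — triangular load w₀=-20 kN/m (0→w₀ over full span):
  y_2 = -w₀x(7L⁴-10L²x²+3x⁴)/(360LEI) = -(-20)·8·(7·20⁴-10·20²·8²+3·8⁴)/(360·20·200000) = 4564/46875 m
Load 3 — point force P=14 kN at a=10 m (b=L-a=10):
  y_3 = -Pbx(L²-b²-x²)/(6LEI)  [x≤a] = -14·10·8·(20²-10²-8²)/(6·20·200000) = -413/37500 m
Load 4 — applied couple M₀=16 kN·m at a=12 m (b=L-a=8):
  y_4 = (M₀x³/(6L)+C₁x)/EI  [x≤a] with C₁=M₀(3b²-L²)/(6L)=-416/15 = (16·8³/(6·20)+(-416/15)·8)/200000 = -12/15625 m
Superposition: y = Σ y_i = 1009/62500 m ≈ 0.016144 m

y(8) = 1009/62500 m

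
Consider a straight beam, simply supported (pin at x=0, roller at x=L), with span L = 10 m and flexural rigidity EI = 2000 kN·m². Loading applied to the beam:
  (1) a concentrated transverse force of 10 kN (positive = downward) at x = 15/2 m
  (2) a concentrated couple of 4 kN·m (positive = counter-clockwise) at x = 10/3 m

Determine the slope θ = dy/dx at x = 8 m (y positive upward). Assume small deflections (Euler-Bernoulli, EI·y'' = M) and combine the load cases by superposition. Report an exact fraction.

θ(8) = 25951/1440000 rad

Load 1 — point force P=10 kN at a=15/2 m (b=L-a=5/2):
  θ_1 = -Pa(2L²-6Lx+3x²+a²)/(6LEI)  [x>a] = -10·(15/2)·(2·10²-6·10·8+3·8²+(15/2)²)/(6·10·2000) = 127/6400 rad
Load 2 — applied couple M₀=4 kN·m at a=10/3 m (b=L-a=20/3):
  θ_2 = (M₀x²/(2L)-M₀(x-a)+C₁)/EI  [x>a] with C₁=M₀(3b²-L²)/(6L)=20/9 = (4·8²/(2·10)-4·(8-(10/3))+(20/9))/2000 = -41/22500 rad
Superposition: θ = Σ θ_i = 25951/1440000 rad ≈ 0.018022 rad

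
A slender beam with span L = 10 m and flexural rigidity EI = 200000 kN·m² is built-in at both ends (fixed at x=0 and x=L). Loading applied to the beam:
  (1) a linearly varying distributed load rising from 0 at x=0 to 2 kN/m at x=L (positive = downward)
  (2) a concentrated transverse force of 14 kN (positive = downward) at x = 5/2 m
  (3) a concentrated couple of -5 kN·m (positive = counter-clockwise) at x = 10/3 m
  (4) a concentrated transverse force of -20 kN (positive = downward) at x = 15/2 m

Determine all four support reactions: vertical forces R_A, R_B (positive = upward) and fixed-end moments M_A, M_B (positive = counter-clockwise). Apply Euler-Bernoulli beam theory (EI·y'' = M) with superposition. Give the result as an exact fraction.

Load 1 — triangular load w₀=2 kN/m (0→w₀ over full span):
  R_A = 3w₀L/20 = 3·2·10/20 = 3 kN
  M_A = w₀L²/30 = 2·10²/30 = 20/3 kN·m
  R_B = 7w₀L/20 = 7·2·10/20 = 7 kN
  M_B = -w₀L²/20 = -2·10²/20 = -10 kN·m
Load 2 — point force P=14 kN at a=5/2 m (b=L-a=15/2):
  R_A = Pb²(3a+b)/L³ = 14·(15/2)²·(3·(5/2)+(15/2))/10³ = 189/16 kN
  M_A = Pab²/L² = 14·(5/2)·(15/2)²/10² = 315/16 kN·m
  R_B = Pa²(a+3b)/L³ = 14·(5/2)²·((5/2)+3·(15/2))/10³ = 35/16 kN
  M_B = -Pa²b/L² = -14·(5/2)²·(15/2)/10² = -105/16 kN·m
Load 3 — applied couple M₀=-5 kN·m at a=10/3 m (b=L-a=20/3):
  R_A = 6M₀ab/L³ = 6·(-5)·(10/3)·(20/3)/10³ = -2/3 kN
  M_A = M₀b(2a-b)/L² = (-5)·(20/3)·(2·(10/3)-(20/3))/10² = 0 kN·m
  R_B = -6M₀ab/L³ = -6·(-5)·(10/3)·(20/3)/10³ = 2/3 kN
  M_B = M₀a(2b-a)/L² = (-5)·(10/3)·(2·(20/3)-(10/3))/10² = -5/3 kN·m
Load 4 — point force P=-20 kN at a=15/2 m (b=L-a=5/2):
  R_A = Pb²(3a+b)/L³ = (-20)·(5/2)²·(3·(15/2)+(5/2))/10³ = -25/8 kN
  M_A = Pab²/L² = (-20)·(15/2)·(5/2)²/10² = -75/8 kN·m
  R_B = Pa²(a+3b)/L³ = (-20)·(15/2)²·((15/2)+3·(5/2))/10³ = -135/8 kN
  M_B = -Pa²b/L² = -(-20)·(15/2)²·(5/2)/10² = 225/8 kN·m
Superposition: R_A = 529/48 kN, M_A = 815/48 kN·m, R_B = -337/48 kN, M_B = 475/48 kN·m

R_A = 529/48 kN, M_A = 815/48 kN·m, R_B = -337/48 kN, M_B = 475/48 kN·m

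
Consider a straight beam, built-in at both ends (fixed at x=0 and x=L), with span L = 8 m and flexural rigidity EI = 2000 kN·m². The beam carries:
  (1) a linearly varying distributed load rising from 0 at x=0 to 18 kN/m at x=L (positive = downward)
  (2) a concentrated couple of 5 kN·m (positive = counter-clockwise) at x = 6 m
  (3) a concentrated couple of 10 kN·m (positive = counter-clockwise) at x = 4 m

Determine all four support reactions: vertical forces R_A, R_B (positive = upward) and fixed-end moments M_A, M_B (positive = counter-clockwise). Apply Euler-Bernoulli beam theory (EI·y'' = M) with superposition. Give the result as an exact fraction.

R_A = 7737/320 kN, M_A = 3397/80 kN·m, R_B = 15303/320 kN, M_B = -4483/80 kN·m

Load 1 — triangular load w₀=18 kN/m (0→w₀ over full span):
  R_A = 3w₀L/20 = 3·18·8/20 = 108/5 kN
  M_A = w₀L²/30 = 18·8²/30 = 192/5 kN·m
  R_B = 7w₀L/20 = 7·18·8/20 = 252/5 kN
  M_B = -w₀L²/20 = -18·8²/20 = -288/5 kN·m
Load 2 — applied couple M₀=5 kN·m at a=6 m (b=L-a=2):
  R_A = 6M₀ab/L³ = 6·5·6·2/8³ = 45/64 kN
  M_A = M₀b(2a-b)/L² = 5·2·(2·6-2)/8² = 25/16 kN·m
  R_B = -6M₀ab/L³ = -6·5·6·2/8³ = -45/64 kN
  M_B = M₀a(2b-a)/L² = 5·6·(2·2-6)/8² = -15/16 kN·m
Load 3 — applied couple M₀=10 kN·m at a=4 m (b=L-a=4):
  R_A = 6M₀ab/L³ = 6·10·4·4/8³ = 15/8 kN
  M_A = M₀b(2a-b)/L² = 10·4·(2·4-4)/8² = 5/2 kN·m
  R_B = -6M₀ab/L³ = -6·10·4·4/8³ = -15/8 kN
  M_B = M₀a(2b-a)/L² = 10·4·(2·4-4)/8² = 5/2 kN·m
Superposition: R_A = 7737/320 kN, M_A = 3397/80 kN·m, R_B = 15303/320 kN, M_B = -4483/80 kN·m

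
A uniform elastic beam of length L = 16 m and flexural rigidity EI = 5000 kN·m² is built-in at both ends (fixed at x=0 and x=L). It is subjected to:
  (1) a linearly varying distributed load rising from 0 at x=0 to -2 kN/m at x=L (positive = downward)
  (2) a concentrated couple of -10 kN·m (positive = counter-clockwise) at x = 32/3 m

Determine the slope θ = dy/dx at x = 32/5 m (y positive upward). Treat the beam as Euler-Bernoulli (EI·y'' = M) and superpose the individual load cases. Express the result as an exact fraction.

θ(32/5) = 5608/1171875 rad

Load 1 — triangular load w₀=-2 kN/m (0→w₀ over full span):
  θ_1 = -w₀(2x(L-x)(L-2x)(x+2L)+x²(L-x)²)/(120LEI) = -(-2)·(2·(32/5)·(16-(32/5))·(16-2·(32/5))·((32/5)+2·16)+(32/5)²·(16-(32/5))²)/(120·16·5000) = 1536/390625 rad
Load 2 — applied couple M₀=-10 kN·m at a=32/3 m (b=L-a=16/3):
  θ_2 = (R_Ax²/2 - M_Ax)/EI  [x≤a] with R_A=-5/6, M_A=-10/3 = ((-5/6)·(32/5)²/2 - (-10/3)·(32/5))/5000 = 8/9375 rad
Superposition: θ = Σ θ_i = 5608/1171875 rad ≈ 0.004785 rad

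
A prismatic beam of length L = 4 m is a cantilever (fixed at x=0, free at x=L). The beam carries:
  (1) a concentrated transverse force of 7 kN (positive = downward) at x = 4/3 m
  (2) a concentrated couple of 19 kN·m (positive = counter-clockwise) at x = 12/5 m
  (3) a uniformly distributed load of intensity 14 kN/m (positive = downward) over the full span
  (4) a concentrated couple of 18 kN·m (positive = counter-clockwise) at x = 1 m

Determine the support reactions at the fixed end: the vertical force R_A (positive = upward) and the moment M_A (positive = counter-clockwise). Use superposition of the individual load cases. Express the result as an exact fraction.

Load 1 — point force P=7 kN at a=4/3 m (b=L-a=8/3):
  R_A = P = 7 kN
  M_A = Pa = 7·(4/3) = 28/3 kN·m
Load 2 — applied couple M₀=19 kN·m at a=12/5 m (b=L-a=8/5):
  R_A = 0 kN
  M_A = -M₀ = -19 kN·m
Load 3 — uniform load w=14 kN/m over full span:
  R_A = wL = 14·4 = 56 kN
  M_A = wL²/2 = 14·4²/2 = 112 kN·m
Load 4 — applied couple M₀=18 kN·m at a=1 m (b=L-a=3):
  R_A = 0 kN
  M_A = -M₀ = -18 kN·m
Superposition: R_A = 63 kN, M_A = 253/3 kN·m

R_A = 63 kN, M_A = 253/3 kN·m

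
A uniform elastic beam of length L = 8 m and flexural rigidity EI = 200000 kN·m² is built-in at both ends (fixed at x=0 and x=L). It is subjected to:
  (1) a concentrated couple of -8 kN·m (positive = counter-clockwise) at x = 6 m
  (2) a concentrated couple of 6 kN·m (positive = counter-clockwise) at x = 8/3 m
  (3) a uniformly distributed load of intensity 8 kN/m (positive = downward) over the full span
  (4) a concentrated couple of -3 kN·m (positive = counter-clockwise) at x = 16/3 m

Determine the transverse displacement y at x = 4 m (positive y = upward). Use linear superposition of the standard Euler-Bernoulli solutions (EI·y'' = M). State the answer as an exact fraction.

y(4) = -13/37500 m

Load 1 — applied couple M₀=-8 kN·m at a=6 m (b=L-a=2):
  y_1 = (R_Ax³/6 - M_Ax²/2)/EI  [x≤a] with R_A=-9/8, M_A=-5/2 = ((-9/8)·4³/6 - (-5/2)·4²/2)/200000 = 1/25000 m
Load 2 — applied couple M₀=6 kN·m at a=8/3 m (b=L-a=16/3):
  y_2 = (R_Ax³/6 - M_Ax²/2 - M₀(x-a)²/2)/EI  [x>a] with R_A=1, M_A=0 = (1·4³/6 - 0·4²/2 - 6·(4-(8/3))²/2)/200000 = 1/37500 m
Load 3 — uniform load w=8 kN/m over full span:
  y_3 = -wx²(L-x)²/(24EI) = -8·4²·(8-4)²/(24·200000) = -4/9375 m
Load 4 — applied couple M₀=-3 kN·m at a=16/3 m (b=L-a=8/3):
  y_4 = (R_Ax³/6 - M_Ax²/2)/EI  [x≤a] with R_A=-1/2, M_A=-1 = ((-1/2)·4³/6 - (-1)·4²/2)/200000 = 1/75000 m
Superposition: y = Σ y_i = -13/37500 m ≈ -0.000347 m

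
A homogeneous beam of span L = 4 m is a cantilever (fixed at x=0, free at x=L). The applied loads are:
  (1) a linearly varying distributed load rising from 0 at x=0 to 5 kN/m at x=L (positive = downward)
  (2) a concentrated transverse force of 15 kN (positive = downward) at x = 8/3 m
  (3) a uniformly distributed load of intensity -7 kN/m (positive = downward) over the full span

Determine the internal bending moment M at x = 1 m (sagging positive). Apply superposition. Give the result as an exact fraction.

Load 1 — triangular load w₀=5 kN/m (0→w₀ over full span):
  M_1 = w₀Lx/2 - w₀L²/3 - w₀x³/(6L) = 5·4·1/2 - 5·4²/3 - 5·1³/(6·4) = -135/8 kN·m
Load 2 — point force P=15 kN at a=8/3 m (b=L-a=4/3):
  M_2 = -P(a-x)  [x≤a] = -15·((8/3)-1) = -25 kN·m
Load 3 — uniform load w=-7 kN/m over full span:
  M_3 = -w(L-x)²/2 = -(-7)·(4-1)²/2 = 63/2 kN·m
Superposition: M = Σ M_i = -83/8 kN·m ≈ -10.375000 kN·m

M(1) = -83/8 kN·m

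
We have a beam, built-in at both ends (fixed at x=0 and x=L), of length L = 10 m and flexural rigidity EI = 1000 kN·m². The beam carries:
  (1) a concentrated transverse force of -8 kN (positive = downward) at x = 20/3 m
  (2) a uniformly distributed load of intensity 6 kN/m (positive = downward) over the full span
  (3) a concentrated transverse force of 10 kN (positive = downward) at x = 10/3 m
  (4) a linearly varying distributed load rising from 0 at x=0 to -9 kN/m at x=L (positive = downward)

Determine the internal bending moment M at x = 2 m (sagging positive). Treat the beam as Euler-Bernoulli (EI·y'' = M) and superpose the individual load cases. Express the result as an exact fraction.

Load 1 — point force P=-8 kN at a=20/3 m (b=L-a=10/3):
  M_1 = Pb²(3a+b)x/L³ - Pab²/L²  [x≤a] = (-8)·(10/3)²·(3·(20/3)+(10/3))·2/10³ - (-8)·(20/3)·(10/3)²/10² = 16/9 kN·m
Load 2 — uniform load w=6 kN/m over full span:
  M_2 = wLx/2 - wL²/12 - wx²/2 = 6·10·2/2 - 6·10²/12 - 6·2²/2 = -2 kN·m
Load 3 — point force P=10 kN at a=10/3 m (b=L-a=20/3):
  M_3 = Pb²(3a+b)x/L³ - Pab²/L²  [x≤a] = 10·(20/3)²·(3·(10/3)+(20/3))·2/10³ - 10·(10/3)·(20/3)²/10² = 0 kN·m
Load 4 — triangular load w₀=-9 kN/m (0→w₀ over full span):
  M_4 = 3w₀Lx/20 - w₀L²/30 - w₀x³/(6L) = 3·(-9)·10·2/20 - (-9)·10²/30 - (-9)·2³/(6·10) = 21/5 kN·m
Superposition: M = Σ M_i = 179/45 kN·m ≈ 3.977778 kN·m

M(2) = 179/45 kN·m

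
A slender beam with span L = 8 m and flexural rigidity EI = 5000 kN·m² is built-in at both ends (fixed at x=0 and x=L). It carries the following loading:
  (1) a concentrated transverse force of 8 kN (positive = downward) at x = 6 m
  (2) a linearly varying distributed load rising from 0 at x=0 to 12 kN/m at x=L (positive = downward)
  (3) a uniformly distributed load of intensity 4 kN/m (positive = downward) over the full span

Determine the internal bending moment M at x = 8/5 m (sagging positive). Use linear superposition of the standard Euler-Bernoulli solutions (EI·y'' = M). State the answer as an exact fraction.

Load 1 — point force P=8 kN at a=6 m (b=L-a=2):
  M_1 = Pb²(3a+b)x/L³ - Pab²/L²  [x≤a] = 8·2²·(3·6+2)·(8/5)/8³ - 8·6·2²/8² = -1 kN·m
Load 2 — triangular load w₀=12 kN/m (0→w₀ over full span):
  M_2 = 3w₀Lx/20 - w₀L²/30 - w₀x³/(6L) = 3·12·8·(8/5)/20 - 12·8²/30 - 12·(8/5)³/(6·8) = -448/125 kN·m
Load 3 — uniform load w=4 kN/m over full span:
  M_3 = wLx/2 - wL²/12 - wx²/2 = 4·8·(8/5)/2 - 4·8²/12 - 4·(8/5)²/2 = -64/75 kN·m
Superposition: M = Σ M_i = -2039/375 kN·m ≈ -5.437333 kN·m

M(8/5) = -2039/375 kN·m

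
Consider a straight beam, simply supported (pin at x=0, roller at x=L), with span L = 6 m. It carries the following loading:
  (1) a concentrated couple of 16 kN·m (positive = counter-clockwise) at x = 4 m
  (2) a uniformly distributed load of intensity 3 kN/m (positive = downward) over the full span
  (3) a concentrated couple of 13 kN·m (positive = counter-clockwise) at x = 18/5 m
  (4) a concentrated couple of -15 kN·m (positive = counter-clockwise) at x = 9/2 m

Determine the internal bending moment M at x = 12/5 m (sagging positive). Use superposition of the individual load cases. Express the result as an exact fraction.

M(12/5) = 464/25 kN·m

Load 1 — applied couple M₀=16 kN·m at a=4 m (b=L-a=2):
  M_1 = M₀x/L  [x≤a] = 16·(12/5)/6 = 32/5 kN·m
Load 2 — uniform load w=3 kN/m over full span:
  M_2 = wx(L-x)/2 = 3·(12/5)·(6-(12/5))/2 = 324/25 kN·m
Load 3 — applied couple M₀=13 kN·m at a=18/5 m (b=L-a=12/5):
  M_3 = M₀x/L  [x≤a] = 13·(12/5)/6 = 26/5 kN·m
Load 4 — applied couple M₀=-15 kN·m at a=9/2 m (b=L-a=3/2):
  M_4 = M₀x/L  [x≤a] = (-15)·(12/5)/6 = -6 kN·m
Superposition: M = Σ M_i = 464/25 kN·m ≈ 18.560000 kN·m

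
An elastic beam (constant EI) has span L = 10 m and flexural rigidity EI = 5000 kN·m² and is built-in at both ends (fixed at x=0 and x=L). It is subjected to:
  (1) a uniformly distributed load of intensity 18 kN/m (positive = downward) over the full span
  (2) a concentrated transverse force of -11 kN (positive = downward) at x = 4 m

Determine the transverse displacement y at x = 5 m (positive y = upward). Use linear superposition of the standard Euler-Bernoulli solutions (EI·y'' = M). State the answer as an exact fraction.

y(5) = -5009/60000 m

Load 1 — uniform load w=18 kN/m over full span:
  y_1 = -wx²(L-x)²/(24EI) = -18·5²·(10-5)²/(24·5000) = -3/32 m
Load 2 — point force P=-11 kN at a=4 m (b=L-a=6):
  y_2 = -Pa²(L-x)²(3bL-(3b+a)(L-x))/(6L³EI)  [x>a] = -(-11)·4²·(10-5)²·(3·6·10-(3·6+4)·(10-5))/(6·10³·5000) = 77/7500 m
Superposition: y = Σ y_i = -5009/60000 m ≈ -0.083483 m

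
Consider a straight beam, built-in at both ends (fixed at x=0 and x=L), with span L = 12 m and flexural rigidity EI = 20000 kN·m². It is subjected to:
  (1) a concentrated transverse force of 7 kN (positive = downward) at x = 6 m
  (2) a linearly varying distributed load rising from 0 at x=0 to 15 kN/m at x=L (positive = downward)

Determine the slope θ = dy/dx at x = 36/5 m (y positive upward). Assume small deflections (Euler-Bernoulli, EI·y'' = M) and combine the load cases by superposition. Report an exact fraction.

Load 1 — point force P=7 kN at a=6 m (b=L-a=6):
  θ_1 = Pa²(L-x)(2bL-(3b+a)(L-x))/(2L³EI)  [x>a] = 7·6²·(12-(36/5))·(2·6·12-(3·6+6)·(12-(36/5)))/(2·12³·20000) = 63/125000 rad
Load 2 — triangular load w₀=15 kN/m (0→w₀ over full span):
  θ_2 = -w₀(2x(L-x)(L-2x)(x+2L)+x²(L-x)²)/(120LEI) = -15·(2·(36/5)·(12-(36/5))·(12-2·(36/5))·((36/5)+2·12)+(36/5)²·(12-(36/5))²)/(120·12·20000) = 162/78125 rad
Superposition: θ = Σ θ_i = 1611/625000 rad ≈ 0.002578 rad

θ(36/5) = 1611/625000 rad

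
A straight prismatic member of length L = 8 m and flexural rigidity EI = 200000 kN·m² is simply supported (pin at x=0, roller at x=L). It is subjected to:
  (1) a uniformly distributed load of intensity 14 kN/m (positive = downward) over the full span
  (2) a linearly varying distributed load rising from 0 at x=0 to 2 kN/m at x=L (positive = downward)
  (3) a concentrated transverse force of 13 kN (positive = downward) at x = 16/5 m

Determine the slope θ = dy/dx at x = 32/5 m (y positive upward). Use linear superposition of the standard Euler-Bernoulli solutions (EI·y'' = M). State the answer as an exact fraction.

Load 1 — uniform load w=14 kN/m over full span:
  θ_1 = -w(L³-6Lx²+4x³)/(24EI) = -14·(8³-6·8·(32/5)²+4·(32/5)³)/(24·200000) = 462/390625 rad
Load 2 — triangular load w₀=2 kN/m (0→w₀ over full span):
  θ_2 = -w₀(7L⁴-30L²x²+15x⁴)/(360LEI) = -2·(7·8⁴-30·8²·(32/5)²+15·(32/5)⁴)/(360·8·200000) = 1514/17578125 rad
Load 3 — point force P=13 kN at a=16/5 m (b=L-a=24/5):
  θ_3 = -Pa(2L²-6Lx+3x²+a²)/(6LEI)  [x>a] = -13·(16/5)·(2·8²-6·8·(32/5)+3·(32/5)²+(16/5)²)/(6·8·200000) = 78/390625 rad
Superposition: θ = Σ θ_i = 25814/17578125 rad ≈ 0.001469 rad

θ(32/5) = 25814/17578125 rad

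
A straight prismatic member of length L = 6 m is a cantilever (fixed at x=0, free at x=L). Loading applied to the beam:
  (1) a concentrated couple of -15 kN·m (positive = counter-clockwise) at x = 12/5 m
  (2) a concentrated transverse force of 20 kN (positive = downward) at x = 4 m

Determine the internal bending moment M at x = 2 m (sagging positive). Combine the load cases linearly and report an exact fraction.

Load 1 — applied couple M₀=-15 kN·m at a=12/5 m (b=L-a=18/5):
  M_1 = M₀  [x≤a] = (-15) = -15 kN·m
Load 2 — point force P=20 kN at a=4 m (b=L-a=2):
  M_2 = -P(a-x)  [x≤a] = -20·(4-2) = -40 kN·m
Superposition: M = Σ M_i = -55 kN·m ≈ -55.000000 kN·m

M(2) = -55 kN·m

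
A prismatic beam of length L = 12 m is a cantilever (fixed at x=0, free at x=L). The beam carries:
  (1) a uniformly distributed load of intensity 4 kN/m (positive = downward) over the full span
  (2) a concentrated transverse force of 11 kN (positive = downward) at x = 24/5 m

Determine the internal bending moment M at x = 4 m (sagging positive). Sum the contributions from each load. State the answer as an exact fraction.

M(4) = -684/5 kN·m

Load 1 — uniform load w=4 kN/m over full span:
  M_1 = -w(L-x)²/2 = -4·(12-4)²/2 = -128 kN·m
Load 2 — point force P=11 kN at a=24/5 m (b=L-a=36/5):
  M_2 = -P(a-x)  [x≤a] = -11·((24/5)-4) = -44/5 kN·m
Superposition: M = Σ M_i = -684/5 kN·m ≈ -136.800000 kN·m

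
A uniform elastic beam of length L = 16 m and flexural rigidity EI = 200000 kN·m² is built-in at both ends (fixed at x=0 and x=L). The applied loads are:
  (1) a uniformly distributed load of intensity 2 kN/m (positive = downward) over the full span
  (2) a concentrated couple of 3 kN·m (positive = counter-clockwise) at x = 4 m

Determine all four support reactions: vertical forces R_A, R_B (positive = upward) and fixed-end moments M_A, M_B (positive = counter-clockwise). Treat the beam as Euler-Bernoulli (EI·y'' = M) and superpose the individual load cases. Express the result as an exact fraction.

Load 1 — uniform load w=2 kN/m over full span:
  R_A = wL/2 = 2·16/2 = 16 kN
  M_A = wL²/12 = 2·16²/12 = 128/3 kN·m
  R_B = wL/2 = 2·16/2 = 16 kN
  M_B = -wL²/12 = -2·16²/12 = -128/3 kN·m
Load 2 — applied couple M₀=3 kN·m at a=4 m (b=L-a=12):
  R_A = 6M₀ab/L³ = 6·3·4·12/16³ = 27/128 kN
  M_A = M₀b(2a-b)/L² = 3·12·(2·4-12)/16² = -9/16 kN·m
  R_B = -6M₀ab/L³ = -6·3·4·12/16³ = -27/128 kN
  M_B = M₀a(2b-a)/L² = 3·4·(2·12-4)/16² = 15/16 kN·m
Superposition: R_A = 2075/128 kN, M_A = 2021/48 kN·m, R_B = 2021/128 kN, M_B = -2003/48 kN·m

R_A = 2075/128 kN, M_A = 2021/48 kN·m, R_B = 2021/128 kN, M_B = -2003/48 kN·m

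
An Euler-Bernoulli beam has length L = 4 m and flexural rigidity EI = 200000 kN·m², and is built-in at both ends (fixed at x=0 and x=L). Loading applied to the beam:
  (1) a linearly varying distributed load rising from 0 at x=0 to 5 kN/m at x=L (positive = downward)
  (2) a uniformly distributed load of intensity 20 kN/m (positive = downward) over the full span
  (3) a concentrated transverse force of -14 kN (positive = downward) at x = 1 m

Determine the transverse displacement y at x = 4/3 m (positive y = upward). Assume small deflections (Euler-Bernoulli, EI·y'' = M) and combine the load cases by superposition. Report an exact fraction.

Load 1 — triangular load w₀=5 kN/m (0→w₀ over full span):
  y_1 = -w₀x²(L-x)²(x+2L)/(120LEI) = -5·(4/3)²·(4-(4/3))²·((4/3)+2·4)/(120·4·200000) = -14/2278125 m
Load 2 — uniform load w=20 kN/m over full span:
  y_2 = -wx²(L-x)²/(24EI) = -20·(4/3)²·(4-(4/3))²/(24·200000) = -8/151875 m
Load 3 — point force P=-14 kN at a=1 m (b=L-a=3):
  y_3 = -Pa²(L-x)²(3bL-(3b+a)(L-x))/(6L³EI)  [x>a] = -(-14)·1²·(4-(4/3))²·(3·3·4-(3·3+1)·(4-(4/3)))/(6·4³·200000) = 49/4050000 m
Superposition: y = Σ y_i = -1703/36450000 m ≈ -0.000047 m

y(4/3) = -1703/36450000 m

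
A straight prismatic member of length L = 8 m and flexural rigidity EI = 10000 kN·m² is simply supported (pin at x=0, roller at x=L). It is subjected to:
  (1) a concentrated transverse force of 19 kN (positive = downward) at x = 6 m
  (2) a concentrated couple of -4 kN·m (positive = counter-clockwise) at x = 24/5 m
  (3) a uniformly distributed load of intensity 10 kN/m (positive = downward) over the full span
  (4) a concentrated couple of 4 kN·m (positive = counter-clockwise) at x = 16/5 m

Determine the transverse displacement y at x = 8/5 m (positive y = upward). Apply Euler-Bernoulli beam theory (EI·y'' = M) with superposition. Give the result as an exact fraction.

Load 1 — point force P=19 kN at a=6 m (b=L-a=2):
  y_1 = -Pbx(L²-b²-x²)/(6LEI)  [x≤a] = -19·2·(8/5)·(8²-2²-(8/5)²)/(6·8·10000) = -6821/937500 m
Load 2 — applied couple M₀=-4 kN·m at a=24/5 m (b=L-a=16/5):
  y_2 = (M₀x³/(6L)+C₁x)/EI  [x≤a] with C₁=M₀(3b²-L²)/(6L)=208/75 = ((-4)·(8/5)³/(6·8)+(208/75)·(8/5))/10000 = 32/78125 m
Load 3 — uniform load w=10 kN/m over full span:
  y_3 = -wx(L³-2Lx²+x³)/(24EI) = -10·(8/5)·(8³-2·8·(8/5)²+(8/5)³)/(24·10000) = -7424/234375 m
Load 4 — applied couple M₀=4 kN·m at a=16/5 m (b=L-a=24/5):
  y_4 = (M₀x³/(6L)+C₁x)/EI  [x≤a] with C₁=M₀(3b²-L²)/(6L)=32/75 = (4·(8/5)³/(6·8)+(32/75)·(8/5))/10000 = 8/78125 m
Superposition: y = Σ y_i = -36037/937500 m ≈ -0.038439 m

y(8/5) = -36037/937500 m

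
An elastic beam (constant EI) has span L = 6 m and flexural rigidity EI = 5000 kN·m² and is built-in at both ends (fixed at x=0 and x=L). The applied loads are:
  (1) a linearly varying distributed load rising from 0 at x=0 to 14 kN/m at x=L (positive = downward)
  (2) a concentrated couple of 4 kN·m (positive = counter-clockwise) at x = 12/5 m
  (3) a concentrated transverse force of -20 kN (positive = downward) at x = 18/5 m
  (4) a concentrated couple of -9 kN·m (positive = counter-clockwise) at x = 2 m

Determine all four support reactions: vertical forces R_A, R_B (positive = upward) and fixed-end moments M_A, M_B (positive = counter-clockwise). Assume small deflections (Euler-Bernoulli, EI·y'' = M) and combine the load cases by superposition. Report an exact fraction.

R_A = 113/25 kN, M_A = 144/25 kN·m, R_B = 437/25 kN, M_B = -241/25 kN·m

Load 1 — triangular load w₀=14 kN/m (0→w₀ over full span):
  R_A = 3w₀L/20 = 3·14·6/20 = 63/5 kN
  M_A = w₀L²/30 = 14·6²/30 = 84/5 kN·m
  R_B = 7w₀L/20 = 7·14·6/20 = 147/5 kN
  M_B = -w₀L²/20 = -14·6²/20 = -126/5 kN·m
Load 2 — applied couple M₀=4 kN·m at a=12/5 m (b=L-a=18/5):
  R_A = 6M₀ab/L³ = 6·4·(12/5)·(18/5)/6³ = 24/25 kN
  M_A = M₀b(2a-b)/L² = 4·(18/5)·(2·(12/5)-(18/5))/6² = 12/25 kN·m
  R_B = -6M₀ab/L³ = -6·4·(12/5)·(18/5)/6³ = -24/25 kN
  M_B = M₀a(2b-a)/L² = 4·(12/5)·(2·(18/5)-(12/5))/6² = 32/25 kN·m
Load 3 — point force P=-20 kN at a=18/5 m (b=L-a=12/5):
  R_A = Pb²(3a+b)/L³ = (-20)·(12/5)²·(3·(18/5)+(12/5))/6³ = -176/25 kN
  M_A = Pab²/L² = (-20)·(18/5)·(12/5)²/6² = -288/25 kN·m
  R_B = Pa²(a+3b)/L³ = (-20)·(18/5)²·((18/5)+3·(12/5))/6³ = -324/25 kN
  M_B = -Pa²b/L² = -(-20)·(18/5)²·(12/5)/6² = 432/25 kN·m
Load 4 — applied couple M₀=-9 kN·m at a=2 m (b=L-a=4):
  R_A = 6M₀ab/L³ = 6·(-9)·2·4/6³ = -2 kN
  M_A = M₀b(2a-b)/L² = (-9)·4·(2·2-4)/6² = 0 kN·m
  R_B = -6M₀ab/L³ = -6·(-9)·2·4/6³ = 2 kN
  M_B = M₀a(2b-a)/L² = (-9)·2·(2·4-2)/6² = -3 kN·m
Superposition: R_A = 113/25 kN, M_A = 144/25 kN·m, R_B = 437/25 kN, M_B = -241/25 kN·m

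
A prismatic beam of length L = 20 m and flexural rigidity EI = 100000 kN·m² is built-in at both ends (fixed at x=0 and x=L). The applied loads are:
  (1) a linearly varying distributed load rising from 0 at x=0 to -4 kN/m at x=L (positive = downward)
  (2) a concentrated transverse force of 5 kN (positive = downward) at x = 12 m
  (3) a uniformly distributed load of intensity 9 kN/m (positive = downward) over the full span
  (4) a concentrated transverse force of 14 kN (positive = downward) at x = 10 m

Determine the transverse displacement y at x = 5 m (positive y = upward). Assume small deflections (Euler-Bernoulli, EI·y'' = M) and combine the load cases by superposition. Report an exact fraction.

y(5) = -33/1600 m

Load 1 — triangular load w₀=-4 kN/m (0→w₀ over full span):
  y_1 = -w₀x²(L-x)²(x+2L)/(120LEI) = -(-4)·5²·(20-5)²·(5+2·20)/(120·20·100000) = 27/6400 m
Load 2 — point force P=5 kN at a=12 m (b=L-a=8):
  y_2 = -Pb²x²(3aL-(3a+b)x)/(6L³EI)  [x≤a] = -5·8²·5²·(3·12·20-(3·12+8)·5)/(6·20³·100000) = -1/1200 m
Load 3 — uniform load w=9 kN/m over full span:
  y_3 = -wx²(L-x)²/(24EI) = -9·5²·(20-5)²/(24·100000) = -27/1280 m
Load 4 — point force P=14 kN at a=10 m (b=L-a=10):
  y_4 = -Pb²x²(3aL-(3a+b)x)/(6L³EI)  [x≤a] = -14·10²·5²·(3·10·20-(3·10+10)·5)/(6·20³·100000) = -7/2400 m
Superposition: y = Σ y_i = -33/1600 m ≈ -0.020625 m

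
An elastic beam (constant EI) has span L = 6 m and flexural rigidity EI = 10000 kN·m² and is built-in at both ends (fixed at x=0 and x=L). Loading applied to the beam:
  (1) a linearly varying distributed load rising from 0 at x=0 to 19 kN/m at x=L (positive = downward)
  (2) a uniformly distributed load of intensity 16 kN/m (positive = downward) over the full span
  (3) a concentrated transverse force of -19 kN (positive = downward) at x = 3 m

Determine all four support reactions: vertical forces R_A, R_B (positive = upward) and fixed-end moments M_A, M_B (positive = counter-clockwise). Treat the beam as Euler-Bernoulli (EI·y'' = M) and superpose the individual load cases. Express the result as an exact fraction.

R_A = 278/5 kN, M_A = 1131/20 kN·m, R_B = 392/5 kN, M_B = -1359/20 kN·m

Load 1 — triangular load w₀=19 kN/m (0→w₀ over full span):
  R_A = 3w₀L/20 = 3·19·6/20 = 171/10 kN
  M_A = w₀L²/30 = 19·6²/30 = 114/5 kN·m
  R_B = 7w₀L/20 = 7·19·6/20 = 399/10 kN
  M_B = -w₀L²/20 = -19·6²/20 = -171/5 kN·m
Load 2 — uniform load w=16 kN/m over full span:
  R_A = wL/2 = 16·6/2 = 48 kN
  M_A = wL²/12 = 16·6²/12 = 48 kN·m
  R_B = wL/2 = 16·6/2 = 48 kN
  M_B = -wL²/12 = -16·6²/12 = -48 kN·m
Load 3 — point force P=-19 kN at a=3 m (b=L-a=3):
  R_A = Pb²(3a+b)/L³ = (-19)·3²·(3·3+3)/6³ = -19/2 kN
  M_A = Pab²/L² = (-19)·3·3²/6² = -57/4 kN·m
  R_B = Pa²(a+3b)/L³ = (-19)·3²·(3+3·3)/6³ = -19/2 kN
  M_B = -Pa²b/L² = -(-19)·3²·3/6² = 57/4 kN·m
Superposition: R_A = 278/5 kN, M_A = 1131/20 kN·m, R_B = 392/5 kN, M_B = -1359/20 kN·m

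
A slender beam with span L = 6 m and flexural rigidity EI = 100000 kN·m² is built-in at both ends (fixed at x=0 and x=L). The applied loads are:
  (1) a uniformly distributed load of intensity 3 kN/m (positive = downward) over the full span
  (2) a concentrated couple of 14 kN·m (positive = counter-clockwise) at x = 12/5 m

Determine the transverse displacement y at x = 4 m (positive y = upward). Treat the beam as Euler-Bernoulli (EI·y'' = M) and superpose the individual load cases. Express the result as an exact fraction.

Load 1 — uniform load w=3 kN/m over full span:
  y_1 = -wx²(L-x)²/(24EI) = -3·4²·(6-4)²/(24·100000) = -1/12500 m
Load 2 — applied couple M₀=14 kN·m at a=12/5 m (b=L-a=18/5):
  y_2 = (R_Ax³/6 - M_Ax²/2 - M₀(x-a)²/2)/EI  [x>a] with R_A=84/25, M_A=42/25 = ((84/25)·4³/6 - (42/25)·4²/2 - 14·(4-(12/5))²/2)/100000 = 7/156250 m
Superposition: y = Σ y_i = -11/312500 m ≈ -0.000035 m

y(4) = -11/312500 m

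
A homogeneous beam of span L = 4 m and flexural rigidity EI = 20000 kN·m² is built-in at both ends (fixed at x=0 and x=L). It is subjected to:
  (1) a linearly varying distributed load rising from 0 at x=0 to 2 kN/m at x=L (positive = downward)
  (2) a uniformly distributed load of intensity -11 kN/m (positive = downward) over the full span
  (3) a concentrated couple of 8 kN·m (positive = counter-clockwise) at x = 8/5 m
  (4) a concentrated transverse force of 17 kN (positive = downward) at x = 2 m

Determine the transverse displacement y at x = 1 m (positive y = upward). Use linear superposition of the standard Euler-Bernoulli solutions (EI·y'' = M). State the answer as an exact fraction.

y(1) = 229/4800000 m

Load 1 — triangular load w₀=2 kN/m (0→w₀ over full span):
  y_1 = -w₀x²(L-x)²(x+2L)/(120LEI) = -2·1²·(4-1)²·(1+2·4)/(120·4·20000) = -27/1600000 m
Load 2 — uniform load w=-11 kN/m over full span:
  y_2 = -wx²(L-x)²/(24EI) = -(-11)·1²·(4-1)²/(24·20000) = 33/160000 m
Load 3 — applied couple M₀=8 kN·m at a=8/5 m (b=L-a=12/5):
  y_3 = (R_Ax³/6 - M_Ax²/2)/EI  [x≤a] with R_A=72/25, M_A=24/25 = ((72/25)·1³/6 - (24/25)·1²/2)/20000 = 0 m
Load 4 — point force P=17 kN at a=2 m (b=L-a=2):
  y_4 = -Pb²x²(3aL-(3a+b)x)/(6L³EI)  [x≤a] = -17·2²·1²·(3·2·4-(3·2+2)·1)/(6·4³·20000) = -17/120000 m
Superposition: y = Σ y_i = 229/4800000 m ≈ 0.000048 m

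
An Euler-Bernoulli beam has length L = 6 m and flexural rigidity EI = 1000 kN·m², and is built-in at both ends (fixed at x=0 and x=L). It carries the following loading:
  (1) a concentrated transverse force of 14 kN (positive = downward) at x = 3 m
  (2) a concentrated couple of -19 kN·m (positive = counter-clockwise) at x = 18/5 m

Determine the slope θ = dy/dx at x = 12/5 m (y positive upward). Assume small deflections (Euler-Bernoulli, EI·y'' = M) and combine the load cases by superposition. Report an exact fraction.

θ(12/5) = -1119/312500 rad

Load 1 — point force P=14 kN at a=3 m (b=L-a=3):
  θ_1 = -Pb²x(2aL-(3a+b)x)/(2L³EI)  [x≤a] = -14·3²·(12/5)·(2·3·6-(3·3+3)·(12/5))/(2·6³·1000) = -63/12500 rad
Load 2 — applied couple M₀=-19 kN·m at a=18/5 m (b=L-a=12/5):
  θ_2 = (R_Ax²/2 - M_Ax)/EI  [x≤a] with R_A=-114/25, M_A=-152/25 = ((-114/25)·(12/5)²/2 - (-152/25)·(12/5))/1000 = 114/78125 rad
Superposition: θ = Σ θ_i = -1119/312500 rad ≈ -0.003581 rad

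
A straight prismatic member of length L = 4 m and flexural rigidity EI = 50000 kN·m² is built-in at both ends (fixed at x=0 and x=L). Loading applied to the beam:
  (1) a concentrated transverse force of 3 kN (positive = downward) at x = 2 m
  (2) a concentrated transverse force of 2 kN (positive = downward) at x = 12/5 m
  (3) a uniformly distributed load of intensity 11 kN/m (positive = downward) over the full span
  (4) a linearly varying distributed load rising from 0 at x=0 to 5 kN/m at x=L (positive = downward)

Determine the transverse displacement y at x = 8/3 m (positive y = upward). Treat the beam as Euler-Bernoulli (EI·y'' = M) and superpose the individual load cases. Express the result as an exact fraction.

y(8/3) = -192539/1139062500 m

Load 1 — point force P=3 kN at a=2 m (b=L-a=2):
  y_1 = -Pa²(L-x)²(3bL-(3b+a)(L-x))/(6L³EI)  [x>a] = -3·2²·(4-(8/3))²·(3·2·4-(3·2+2)·(4-(8/3)))/(6·4³·50000) = -1/67500 m
Load 2 — point force P=2 kN at a=12/5 m (b=L-a=8/5):
  y_2 = -Pa²(L-x)²(3bL-(3b+a)(L-x))/(6L³EI)  [x>a] = -2·(12/5)²·(4-(8/3))²·(3·(8/5)·4-(3·(8/5)+(12/5))·(4-(8/3)))/(6·4³·50000) = -4/390625 m
Load 3 — uniform load w=11 kN/m over full span:
  y_3 = -wx²(L-x)²/(24EI) = -11·(8/3)²·(4-(8/3))²/(24·50000) = -88/759375 m
Load 4 — triangular load w₀=5 kN/m (0→w₀ over full span):
  y_4 = -w₀x²(L-x)²(x+2L)/(120LEI) = -5·(8/3)²·(4-(8/3))²·((8/3)+2·4)/(120·4·50000) = -64/2278125 m
Superposition: y = Σ y_i = -192539/1139062500 m ≈ -0.000169 m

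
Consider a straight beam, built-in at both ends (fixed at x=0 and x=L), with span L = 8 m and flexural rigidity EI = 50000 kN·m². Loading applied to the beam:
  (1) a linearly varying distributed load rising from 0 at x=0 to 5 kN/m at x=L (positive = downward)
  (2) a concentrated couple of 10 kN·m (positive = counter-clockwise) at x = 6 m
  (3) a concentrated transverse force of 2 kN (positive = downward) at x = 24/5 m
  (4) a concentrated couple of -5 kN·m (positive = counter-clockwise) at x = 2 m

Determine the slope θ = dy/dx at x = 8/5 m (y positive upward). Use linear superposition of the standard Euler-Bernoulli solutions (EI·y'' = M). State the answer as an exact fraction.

θ(8/5) = -39173/117187500 rad

Load 1 — triangular load w₀=5 kN/m (0→w₀ over full span):
  θ_1 = -w₀(2x(L-x)(L-2x)(x+2L)+x²(L-x)²)/(120LEI) = -5·(2·(8/5)·(8-(8/5))·(8-2·(8/5))·((8/5)+2·8)+(8/5)²·(8-(8/5))²)/(120·8·50000) = -224/1171875 rad
Load 2 — applied couple M₀=10 kN·m at a=6 m (b=L-a=2):
  θ_2 = (R_Ax²/2 - M_Ax)/EI  [x≤a] with R_A=45/32, M_A=25/8 = ((45/32)·(8/5)²/2 - (25/8)·(8/5))/50000 = -1/15625 rad
Load 3 — point force P=2 kN at a=24/5 m (b=L-a=16/5):
  θ_3 = -Pb²x(2aL-(3a+b)x)/(2L³EI)  [x≤a] = -2·(16/5)²·(8/5)·(2·(24/5)·8-(3·(24/5)+(16/5))·(8/5))/(2·8³·50000) = -304/9765625 rad
Load 4 — applied couple M₀=-5 kN·m at a=2 m (b=L-a=6):
  θ_4 = (R_Ax²/2 - M_Ax)/EI  [x≤a] with R_A=-45/64, M_A=15/16 = ((-45/64)·(8/5)²/2 - (15/16)·(8/5))/50000 = -3/62500 rad
Superposition: θ = Σ θ_i = -39173/117187500 rad ≈ -0.000334 rad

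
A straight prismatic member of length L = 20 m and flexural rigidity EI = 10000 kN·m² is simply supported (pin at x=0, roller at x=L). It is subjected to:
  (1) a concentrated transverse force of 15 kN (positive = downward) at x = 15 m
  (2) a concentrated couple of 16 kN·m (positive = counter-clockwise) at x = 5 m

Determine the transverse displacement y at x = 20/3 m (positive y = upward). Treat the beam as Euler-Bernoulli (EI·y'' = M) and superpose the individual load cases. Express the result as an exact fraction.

Load 1 — point force P=15 kN at a=15 m (b=L-a=5):
  y_1 = -Pbx(L²-b²-x²)/(6LEI)  [x≤a] = -15·5·(20/3)·(20²-5²-(20/3)²)/(6·20·10000) = -119/864 m
Load 2 — applied couple M₀=16 kN·m at a=5 m (b=L-a=15):
  y_2 = (M₀x³/(6L)-M₀(x-a)²/2+C₁x)/EI  [x>a] with C₁=M₀(3b²-L²)/(6L)=110/3 = (16·(20/3)³/(6·20)-16·((20/3)-5)²/2+(110/3)·(20/3))/10000 = 53/2025 m
Superposition: y = Σ y_i = -7229/64800 m ≈ -0.111559 m

y(20/3) = -7229/64800 m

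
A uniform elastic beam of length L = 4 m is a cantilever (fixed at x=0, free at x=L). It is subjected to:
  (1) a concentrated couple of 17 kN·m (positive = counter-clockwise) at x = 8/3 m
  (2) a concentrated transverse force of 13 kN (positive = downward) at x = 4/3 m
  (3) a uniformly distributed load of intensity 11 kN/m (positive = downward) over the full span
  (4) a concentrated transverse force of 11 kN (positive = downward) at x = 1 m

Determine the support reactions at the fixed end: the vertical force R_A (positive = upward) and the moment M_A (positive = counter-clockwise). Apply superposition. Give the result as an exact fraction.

R_A = 68 kN, M_A = 298/3 kN·m

Load 1 — applied couple M₀=17 kN·m at a=8/3 m (b=L-a=4/3):
  R_A = 0 kN
  M_A = -M₀ = -17 kN·m
Load 2 — point force P=13 kN at a=4/3 m (b=L-a=8/3):
  R_A = P = 13 kN
  M_A = Pa = 13·(4/3) = 52/3 kN·m
Load 3 — uniform load w=11 kN/m over full span:
  R_A = wL = 11·4 = 44 kN
  M_A = wL²/2 = 11·4²/2 = 88 kN·m
Load 4 — point force P=11 kN at a=1 m (b=L-a=3):
  R_A = P = 11 kN
  M_A = Pa = 11·1 = 11 kN·m
Superposition: R_A = 68 kN, M_A = 298/3 kN·m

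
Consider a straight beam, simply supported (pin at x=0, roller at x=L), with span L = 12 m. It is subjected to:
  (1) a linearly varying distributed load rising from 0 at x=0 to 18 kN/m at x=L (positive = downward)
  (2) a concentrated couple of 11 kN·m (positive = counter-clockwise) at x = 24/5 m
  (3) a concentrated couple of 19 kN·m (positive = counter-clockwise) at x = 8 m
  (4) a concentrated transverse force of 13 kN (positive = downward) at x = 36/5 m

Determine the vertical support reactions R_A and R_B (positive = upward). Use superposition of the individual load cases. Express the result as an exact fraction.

Load 1 — triangular load w₀=18 kN/m (0→w₀ over full span):
  R_A = w₀L/6 = 18·12/6 = 36 kN
  R_B = w₀L/3 = 18·12/3 = 72 kN
Load 2 — applied couple M₀=11 kN·m at a=24/5 m (b=L-a=36/5):
  R_A = M₀/L = 11/12 kN
  R_B = -M₀/L = -11/12 kN
Load 3 — applied couple M₀=19 kN·m at a=8 m (b=L-a=4):
  R_A = M₀/L = 19/12 kN
  R_B = -M₀/L = -19/12 kN
Load 4 — point force P=13 kN at a=36/5 m (b=L-a=24/5):
  R_A = Pb/L = 13·(24/5)/12 = 26/5 kN
  R_B = Pa/L = 13·(36/5)/12 = 39/5 kN
Superposition: R_A = 437/10 kN, R_B = 773/10 kN

R_A = 437/10 kN, R_B = 773/10 kN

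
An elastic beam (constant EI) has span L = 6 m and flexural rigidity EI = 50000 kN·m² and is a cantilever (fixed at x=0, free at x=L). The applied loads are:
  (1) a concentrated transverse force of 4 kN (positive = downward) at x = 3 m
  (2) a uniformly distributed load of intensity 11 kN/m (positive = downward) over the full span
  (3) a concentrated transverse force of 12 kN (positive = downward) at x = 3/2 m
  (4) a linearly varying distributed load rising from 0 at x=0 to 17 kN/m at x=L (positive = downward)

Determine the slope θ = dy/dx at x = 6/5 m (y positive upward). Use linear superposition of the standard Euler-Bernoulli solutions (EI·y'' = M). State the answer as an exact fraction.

Load 1 — point force P=4 kN at a=3 m (b=L-a=3):
  θ_1 = -Px(2a-x)/(2EI)  [x≤a] = -4·(6/5)·(2·3-(6/5))/(2·50000) = -18/78125 rad
Load 2 — uniform load w=11 kN/m over full span:
  θ_2 = -wx(x²-3Lx+3L²)/(6EI) = -11·(6/5)·((6/5)²-3·6·(6/5)+3·6²)/(6·50000) = -6039/1562500 rad
Load 3 — point force P=12 kN at a=3/2 m (b=L-a=9/2):
  θ_3 = -Px(2a-x)/(2EI)  [x≤a] = -12·(6/5)·(2·(3/2)-(6/5))/(2·50000) = -81/312500 rad
Load 4 — triangular load w₀=17 kN/m (0→w₀ over full span):
  θ_4 = (w₀Lx²/4-w₀L²x/3-w₀x⁴/(24L))/EI = (17·6·(6/5)²/4-17·6²·(6/5)/3-17·(6/5)⁴/(24·6))/50000 = -130203/31250000 rad
Superposition: θ = Σ θ_i = -266283/31250000 rad ≈ -0.008521 rad

θ(6/5) = -266283/31250000 rad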